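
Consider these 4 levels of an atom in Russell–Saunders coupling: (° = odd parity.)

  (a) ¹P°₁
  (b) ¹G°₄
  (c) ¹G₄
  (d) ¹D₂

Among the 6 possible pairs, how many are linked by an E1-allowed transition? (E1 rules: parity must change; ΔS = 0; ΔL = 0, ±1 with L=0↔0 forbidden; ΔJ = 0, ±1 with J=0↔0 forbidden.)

(a)–(b): forbidden (parity, ΔL, ΔJ).
(a)–(c): forbidden (ΔL, ΔJ).
(a)–(d): allowed.
(b)–(c): allowed.
(b)–(d): forbidden (ΔL, ΔJ).
(c)–(d): forbidden (parity, ΔL, ΔJ).
Allowed pairs: 2 of 6.

2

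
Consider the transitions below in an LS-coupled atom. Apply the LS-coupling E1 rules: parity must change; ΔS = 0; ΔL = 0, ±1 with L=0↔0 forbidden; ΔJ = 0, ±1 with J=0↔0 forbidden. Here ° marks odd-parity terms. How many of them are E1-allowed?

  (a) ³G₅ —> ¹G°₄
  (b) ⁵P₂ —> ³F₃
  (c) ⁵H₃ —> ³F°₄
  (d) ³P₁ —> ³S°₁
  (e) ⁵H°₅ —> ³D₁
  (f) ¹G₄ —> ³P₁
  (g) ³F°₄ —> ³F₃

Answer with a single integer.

2

(a) forbidden (ΔS fails)
(b) forbidden (parity, ΔS, ΔL fail)
(c) forbidden (ΔS, ΔL fail)
(d) allowed
(e) forbidden (ΔS, ΔL, ΔJ fail)
(f) forbidden (parity, ΔS, ΔL, ΔJ fail)
(g) allowed
Total allowed: 2 of 7.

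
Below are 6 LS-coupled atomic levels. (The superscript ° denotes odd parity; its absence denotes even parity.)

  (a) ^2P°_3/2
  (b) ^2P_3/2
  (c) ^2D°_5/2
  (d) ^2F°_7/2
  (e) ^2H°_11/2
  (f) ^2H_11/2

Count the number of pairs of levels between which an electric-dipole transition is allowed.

3

(a)–(b): allowed.
(a)–(c): forbidden (parity).
(a)–(d): forbidden (parity, ΔL, ΔJ).
(a)–(e): forbidden (parity, ΔL, ΔJ).
(a)–(f): forbidden (ΔL, ΔJ).
(b)–(c): allowed.
(b)–(d): forbidden (ΔL, ΔJ).
(b)–(e): forbidden (ΔL, ΔJ).
(b)–(f): forbidden (parity, ΔL, ΔJ).
(c)–(d): forbidden (parity).
(c)–(e): forbidden (parity, ΔL, ΔJ).
(c)–(f): forbidden (ΔL, ΔJ).
(d)–(e): forbidden (parity, ΔL, ΔJ).
(d)–(f): forbidden (ΔL, ΔJ).
(e)–(f): allowed.
Allowed pairs: 3 of 15.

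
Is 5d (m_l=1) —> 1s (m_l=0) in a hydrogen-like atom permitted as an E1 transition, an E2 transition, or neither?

Δl = 0 − 2 = -2; l_i + l_f = 2.
Δm_l = -1.
E1 (Δl = ±1, |Δm_l| ≤ 1): not satisfied.
E2 (Δl = 0,±2, l_i+l_f ≥ 2, |Δm_l| ≤ 2): satisfied.

E2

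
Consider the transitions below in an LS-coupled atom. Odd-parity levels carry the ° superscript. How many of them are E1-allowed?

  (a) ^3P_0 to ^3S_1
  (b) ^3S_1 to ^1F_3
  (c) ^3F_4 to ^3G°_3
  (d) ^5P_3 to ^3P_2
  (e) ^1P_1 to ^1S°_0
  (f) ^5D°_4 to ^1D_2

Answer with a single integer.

(a) forbidden (parity fails)
(b) forbidden (parity, ΔS, ΔL, ΔJ fail)
(c) allowed
(d) forbidden (parity, ΔS fail)
(e) allowed
(f) forbidden (ΔS, ΔJ fail)
Total allowed: 2 of 6.

2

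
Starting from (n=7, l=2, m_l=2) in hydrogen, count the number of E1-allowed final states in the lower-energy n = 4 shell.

4

E1 requires Δl = ±1, so l_f ∈ {1, 3}; with 0 ≤ l_f ≤ n_f−1 = 3, the allowed l_f values are {1, 3}.
For l_f = 1: m_f ∈ {m_i−1, m_i, m_i+1} ∩ [−1, 1] = {1} → 1 state.
For l_f = 3: m_f ∈ {m_i−1, m_i, m_i+1} ∩ [−3, 3] = {1, 2, 3} → 3 states.
Total: 4.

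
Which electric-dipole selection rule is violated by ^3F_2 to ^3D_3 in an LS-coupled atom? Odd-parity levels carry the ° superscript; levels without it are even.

parity

Reading off the term symbols: S 1→1, L 3→2, J 2→3, parity even→even.
ΔL = 0, ±1 (not L=0↔0): L: 3 → 2, ΔL = -1 — ✓.
Parity must change: even → even — ✗.
ΔJ = 0, ±1 (not J=0↔0): J: 2 → 3, ΔJ = +1 — ✓.
ΔS = 0: S: 1 → 1 — ✓.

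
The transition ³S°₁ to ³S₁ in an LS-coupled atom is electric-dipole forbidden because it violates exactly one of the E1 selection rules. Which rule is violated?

Initial level: S=1, L=0, J=1, parity odd. Final level: S=1, L=0, J=1, parity even.
Parity must change: odd → even — satisfied.
ΔS = 0: S: 1 → 1 — satisfied.
ΔL = 0, ±1 (not L=0↔0): L: 0 → 0, ΔL = +0 — violated.
ΔJ = 0, ±1 (not J=0↔0): J: 1 → 1, ΔJ = +0 — satisfied.

the L=0 ↔ L=0 exclusion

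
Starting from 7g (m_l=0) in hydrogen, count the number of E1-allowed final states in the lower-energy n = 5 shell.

E1 requires Δl = ±1, so l_f ∈ {3, 5}; with 0 ≤ l_f ≤ n_f−1 = 4, the allowed l_f values are {3}.
For l_f = 3: m_f ∈ {m_i−1, m_i, m_i+1} ∩ [−3, 3] = {-1, 0, 1} → 3 states.
Total: 3.

3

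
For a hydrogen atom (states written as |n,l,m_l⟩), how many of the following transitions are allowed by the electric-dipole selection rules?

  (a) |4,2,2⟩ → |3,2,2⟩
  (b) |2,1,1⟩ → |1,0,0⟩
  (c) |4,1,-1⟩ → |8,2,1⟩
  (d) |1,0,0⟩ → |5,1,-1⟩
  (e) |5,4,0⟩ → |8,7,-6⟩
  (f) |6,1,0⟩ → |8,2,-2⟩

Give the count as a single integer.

(a) forbidden — Δl = +0 (E1 requires Δl = ±1)
(b) allowed
(c) forbidden — Δm_l = +2 (E1 requires Δm_l = 0, ±1)
(d) allowed
(e) forbidden — Δl = +3 (E1 requires Δl = ±1); Δm_l = -6 (E1 requires Δm_l = 0, ±1)
(f) forbidden — Δm_l = -2 (E1 requires Δm_l = 0, ±1)
Total allowed: 2 of 6.

2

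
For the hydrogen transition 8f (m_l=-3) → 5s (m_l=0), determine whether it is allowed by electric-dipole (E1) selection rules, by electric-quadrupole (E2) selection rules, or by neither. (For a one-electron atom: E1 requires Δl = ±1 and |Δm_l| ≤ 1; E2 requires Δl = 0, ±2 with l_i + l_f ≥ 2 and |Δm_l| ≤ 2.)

neither

Δl = 0 − 3 = -3; l_i + l_f = 3.
Δm_l = +3.
E1 (Δl = ±1, |Δm_l| ≤ 1): not satisfied.
E2 (Δl = 0,±2, l_i+l_f ≥ 2, |Δm_l| ≤ 2): not satisfied.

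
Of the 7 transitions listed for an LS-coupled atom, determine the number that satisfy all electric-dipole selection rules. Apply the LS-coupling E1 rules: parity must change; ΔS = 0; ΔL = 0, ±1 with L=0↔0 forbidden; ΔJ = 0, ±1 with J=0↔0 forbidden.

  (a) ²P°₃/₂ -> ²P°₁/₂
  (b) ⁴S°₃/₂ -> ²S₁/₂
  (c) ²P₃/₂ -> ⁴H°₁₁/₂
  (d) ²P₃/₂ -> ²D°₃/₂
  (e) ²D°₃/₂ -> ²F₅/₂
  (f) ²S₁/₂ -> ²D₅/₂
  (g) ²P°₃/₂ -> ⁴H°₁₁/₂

(a) forbidden (parity fails)
(b) forbidden (ΔS, ΔL fail)
(c) forbidden (ΔS, ΔL, ΔJ fail)
(d) allowed
(e) allowed
(f) forbidden (parity, ΔL, ΔJ fail)
(g) forbidden (parity, ΔS, ΔL, ΔJ fail)
Total allowed: 2 of 7.

2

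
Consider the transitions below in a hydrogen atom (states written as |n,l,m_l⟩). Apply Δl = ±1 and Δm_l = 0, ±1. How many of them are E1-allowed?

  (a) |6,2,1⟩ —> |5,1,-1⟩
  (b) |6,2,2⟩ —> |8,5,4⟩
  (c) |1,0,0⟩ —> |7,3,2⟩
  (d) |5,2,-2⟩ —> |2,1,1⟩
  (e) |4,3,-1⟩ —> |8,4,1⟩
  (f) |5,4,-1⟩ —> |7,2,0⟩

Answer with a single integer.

(a) forbidden — Δm_l = -2 (E1 requires Δm_l = 0, ±1)
(b) forbidden — Δl = +3 (E1 requires Δl = ±1); Δm_l = +2 (E1 requires Δm_l = 0, ±1)
(c) forbidden — Δl = +3 (E1 requires Δl = ±1); Δm_l = +2 (E1 requires Δm_l = 0, ±1)
(d) forbidden — Δm_l = +3 (E1 requires Δm_l = 0, ±1)
(e) forbidden — Δm_l = +2 (E1 requires Δm_l = 0, ±1)
(f) forbidden — Δl = -2 (E1 requires Δl = ±1)
Total allowed: 0 of 6.

0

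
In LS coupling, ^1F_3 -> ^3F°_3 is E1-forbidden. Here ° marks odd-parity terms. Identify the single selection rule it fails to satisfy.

Reading off the term symbols: S 0→1, L 3→3, J 3→3, parity even→odd.
Parity must change: even → odd — ✓.
ΔS = 0: S: 0 → 1 — ✗.
ΔL = 0, ±1 (not L=0↔0): L: 3 → 3, ΔL = +0 — ✓.
ΔJ = 0, ±1 (not J=0↔0): J: 3 → 3, ΔJ = +0 — ✓.

the ΔS = 0 rule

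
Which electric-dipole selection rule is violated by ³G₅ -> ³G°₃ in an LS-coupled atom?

Initial level: S=1, L=4, J=5, parity even. Final level: S=1, L=4, J=3, parity odd.
ΔL = 0, ±1 (not L=0↔0): L: 4 → 4, ΔL = +0 — ✓.
ΔJ = 0, ±1 (not J=0↔0): J: 5 → 3, ΔJ = -2 — ✗.
ΔS = 0: S: 1 → 1 — ✓.
Parity must change: even → odd — ✓.

the ΔJ = 0, ±1 rule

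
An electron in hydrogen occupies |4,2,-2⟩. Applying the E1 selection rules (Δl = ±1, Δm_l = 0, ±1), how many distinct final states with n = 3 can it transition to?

E1 requires Δl = ±1, so l_f ∈ {1, 3}; with 0 ≤ l_f ≤ n_f−1 = 2, the allowed l_f values are {1}.
For l_f = 1: m_f ∈ {m_i−1, m_i, m_i+1} ∩ [−1, 1] = {-1} → 1 state.
Total: 1.

1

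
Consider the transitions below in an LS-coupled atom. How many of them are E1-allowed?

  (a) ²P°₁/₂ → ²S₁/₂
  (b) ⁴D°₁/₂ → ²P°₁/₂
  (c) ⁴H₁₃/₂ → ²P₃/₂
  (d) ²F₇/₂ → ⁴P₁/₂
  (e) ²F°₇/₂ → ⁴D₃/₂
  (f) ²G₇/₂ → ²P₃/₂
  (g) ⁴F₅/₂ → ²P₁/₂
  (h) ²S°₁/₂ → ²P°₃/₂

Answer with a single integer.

(a) allowed
(b) forbidden (parity, ΔS fail)
(c) forbidden (parity, ΔS, ΔL, ΔJ fail)
(d) forbidden (parity, ΔS, ΔL, ΔJ fail)
(e) forbidden (ΔS, ΔJ fail)
(f) forbidden (parity, ΔL, ΔJ fail)
(g) forbidden (parity, ΔS, ΔL, ΔJ fail)
(h) forbidden (parity fails)
Total allowed: 1 of 8.

1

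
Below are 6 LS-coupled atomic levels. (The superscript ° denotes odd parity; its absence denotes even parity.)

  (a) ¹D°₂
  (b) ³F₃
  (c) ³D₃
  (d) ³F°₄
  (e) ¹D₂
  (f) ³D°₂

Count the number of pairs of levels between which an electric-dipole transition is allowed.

(a)–(b): forbidden (ΔS).
(a)–(c): forbidden (ΔS).
(a)–(d): forbidden (parity, ΔS, ΔJ).
(a)–(e): allowed.
(a)–(f): forbidden (parity, ΔS).
(b)–(c): forbidden (parity).
(b)–(d): allowed.
(b)–(e): forbidden (parity, ΔS).
(b)–(f): allowed.
(c)–(d): allowed.
(c)–(e): forbidden (parity, ΔS).
(c)–(f): allowed.
(d)–(e): forbidden (ΔS, ΔJ).
(d)–(f): forbidden (parity, ΔJ).
(e)–(f): forbidden (ΔS).
Allowed pairs: 5 of 15.

5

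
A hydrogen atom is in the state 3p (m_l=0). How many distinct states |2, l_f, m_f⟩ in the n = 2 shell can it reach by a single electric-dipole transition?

E1 requires Δl = ±1, so l_f ∈ {0, 2}; with 0 ≤ l_f ≤ n_f−1 = 1, the allowed l_f values are {0}.
For l_f = 0: m_f ∈ {m_i−1, m_i, m_i+1} ∩ [−0, 0] = {0} → 1 state.
Total: 1.

1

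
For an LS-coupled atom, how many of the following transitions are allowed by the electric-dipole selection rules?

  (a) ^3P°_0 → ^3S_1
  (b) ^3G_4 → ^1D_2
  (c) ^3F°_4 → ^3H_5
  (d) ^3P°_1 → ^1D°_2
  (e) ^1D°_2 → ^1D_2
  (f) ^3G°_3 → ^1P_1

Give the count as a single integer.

2

(a) allowed
(b) forbidden (parity, ΔS, ΔL, ΔJ fail)
(c) forbidden (ΔL fails)
(d) forbidden (parity, ΔS fail)
(e) allowed
(f) forbidden (ΔS, ΔL, ΔJ fail)
Total allowed: 2 of 6.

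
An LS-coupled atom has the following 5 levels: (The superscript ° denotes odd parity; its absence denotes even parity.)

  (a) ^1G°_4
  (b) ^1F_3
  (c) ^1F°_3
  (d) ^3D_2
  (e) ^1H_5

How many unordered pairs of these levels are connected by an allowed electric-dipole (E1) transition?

(a)–(b): allowed.
(a)–(c): forbidden (parity).
(a)–(d): forbidden (ΔS, ΔL, ΔJ).
(a)–(e): allowed.
(b)–(c): allowed.
(b)–(d): forbidden (parity, ΔS).
(b)–(e): forbidden (parity, ΔL, ΔJ).
(c)–(d): forbidden (ΔS).
(c)–(e): forbidden (ΔL, ΔJ).
(d)–(e): forbidden (parity, ΔS, ΔL, ΔJ).
Allowed pairs: 3 of 10.

3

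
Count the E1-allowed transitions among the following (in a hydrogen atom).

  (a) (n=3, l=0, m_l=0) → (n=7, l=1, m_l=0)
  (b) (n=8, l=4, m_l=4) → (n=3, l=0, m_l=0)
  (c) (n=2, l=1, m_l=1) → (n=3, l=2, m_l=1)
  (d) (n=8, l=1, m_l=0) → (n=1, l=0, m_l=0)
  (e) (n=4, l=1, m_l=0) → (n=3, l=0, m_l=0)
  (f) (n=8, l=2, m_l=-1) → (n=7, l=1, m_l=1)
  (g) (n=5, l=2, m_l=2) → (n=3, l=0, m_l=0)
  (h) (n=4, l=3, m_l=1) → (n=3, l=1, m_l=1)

(a) allowed
(b) forbidden — Δl = -4 (E1 requires Δl = ±1); Δm_l = -4 (E1 requires Δm_l = 0, ±1)
(c) allowed
(d) allowed
(e) allowed
(f) forbidden — Δm_l = +2 (E1 requires Δm_l = 0, ±1)
(g) forbidden — Δl = -2 (E1 requires Δl = ±1); Δm_l = -2 (E1 requires Δm_l = 0, ±1)
(h) forbidden — Δl = -2 (E1 requires Δl = ±1)
Total allowed: 4 of 8.

4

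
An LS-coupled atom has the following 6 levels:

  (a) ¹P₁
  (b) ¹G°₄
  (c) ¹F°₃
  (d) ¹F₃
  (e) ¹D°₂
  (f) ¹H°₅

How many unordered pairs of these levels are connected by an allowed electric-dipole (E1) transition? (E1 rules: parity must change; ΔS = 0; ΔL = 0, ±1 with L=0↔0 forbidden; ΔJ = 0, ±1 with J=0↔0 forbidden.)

(a)–(b): forbidden (ΔL, ΔJ).
(a)–(c): forbidden (ΔL, ΔJ).
(a)–(d): forbidden (parity, ΔL, ΔJ).
(a)–(e): allowed.
(a)–(f): forbidden (ΔL, ΔJ).
(b)–(c): forbidden (parity).
(b)–(d): allowed.
(b)–(e): forbidden (parity, ΔL, ΔJ).
(b)–(f): forbidden (parity).
(c)–(d): allowed.
(c)–(e): forbidden (parity).
(c)–(f): forbidden (parity, ΔL, ΔJ).
(d)–(e): allowed.
(d)–(f): forbidden (ΔL, ΔJ).
(e)–(f): forbidden (parity, ΔL, ΔJ).
Allowed pairs: 4 of 15.

4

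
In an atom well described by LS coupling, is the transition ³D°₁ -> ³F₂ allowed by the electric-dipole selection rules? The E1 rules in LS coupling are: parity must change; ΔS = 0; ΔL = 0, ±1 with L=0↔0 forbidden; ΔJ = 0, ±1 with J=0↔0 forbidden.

allowed

Parity must change: odd → even — ok.
ΔS = 0: S: 1 → 1 — ok.
ΔL = 0, ±1 (not L=0↔0): L: 2 → 3, ΔL = +1 — ok.
ΔJ = 0, ±1 (not J=0↔0): J: 1 → 2, ΔJ = +1 — ok.
All four E1 rules are satisfied.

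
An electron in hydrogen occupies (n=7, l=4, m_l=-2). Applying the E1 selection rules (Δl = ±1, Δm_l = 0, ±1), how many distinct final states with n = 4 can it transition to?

E1 requires Δl = ±1, so l_f ∈ {3, 5}; with 0 ≤ l_f ≤ n_f−1 = 3, the allowed l_f values are {3}.
For l_f = 3: m_f ∈ {m_i−1, m_i, m_i+1} ∩ [−3, 3] = {-3, -2, -1} → 3 states.
Total: 3.

3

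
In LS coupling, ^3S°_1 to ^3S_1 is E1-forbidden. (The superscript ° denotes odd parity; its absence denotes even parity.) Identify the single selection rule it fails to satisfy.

the L=0 ↔ L=0 exclusion

Parity must change: odd → even — passes.
ΔJ = 0, ±1 (not J=0↔0): J: 1 → 1, ΔJ = +0 — passes.
ΔL = 0, ±1 (not L=0↔0): L: 0 → 0, ΔL = +0 — fails.
ΔS = 0: S: 1 → 1 — passes.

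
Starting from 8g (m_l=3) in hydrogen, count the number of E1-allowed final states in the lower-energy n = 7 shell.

5

E1 requires Δl = ±1, so l_f ∈ {3, 5}; with 0 ≤ l_f ≤ n_f−1 = 6, the allowed l_f values are {3, 5}.
For l_f = 3: m_f ∈ {m_i−1, m_i, m_i+1} ∩ [−3, 3] = {2, 3} → 2 states.
For l_f = 5: m_f ∈ {m_i−1, m_i, m_i+1} ∩ [−5, 5] = {2, 3, 4} → 3 states.
Total: 5.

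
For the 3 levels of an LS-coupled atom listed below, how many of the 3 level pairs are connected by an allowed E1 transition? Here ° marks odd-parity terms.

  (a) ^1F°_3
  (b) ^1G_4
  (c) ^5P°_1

(a)–(b): allowed.
(a)–(c): forbidden (parity, ΔS, ΔL, ΔJ).
(b)–(c): forbidden (ΔS, ΔL, ΔJ).
Allowed pairs: 1 of 3.

1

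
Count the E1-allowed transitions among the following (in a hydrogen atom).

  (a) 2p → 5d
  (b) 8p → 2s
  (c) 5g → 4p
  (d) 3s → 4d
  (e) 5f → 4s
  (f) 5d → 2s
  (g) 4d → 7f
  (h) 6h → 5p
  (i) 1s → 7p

(a) allowed
(b) allowed
(c) forbidden — Δl = -3 (E1 requires Δl = ±1)
(d) forbidden — Δl = +2 (E1 requires Δl = ±1)
(e) forbidden — Δl = -3 (E1 requires Δl = ±1)
(f) forbidden — Δl = -2 (E1 requires Δl = ±1)
(g) allowed
(h) forbidden — Δl = -4 (E1 requires Δl = ±1)
(i) allowed
Total allowed: 4 of 9.

4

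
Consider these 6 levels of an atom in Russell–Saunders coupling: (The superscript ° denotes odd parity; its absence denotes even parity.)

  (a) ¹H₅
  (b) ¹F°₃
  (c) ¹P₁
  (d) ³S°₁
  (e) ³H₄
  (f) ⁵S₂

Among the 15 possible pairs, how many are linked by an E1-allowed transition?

0

(a)–(b): forbidden (ΔL, ΔJ).
(a)–(c): forbidden (parity, ΔL, ΔJ).
(a)–(d): forbidden (ΔS, ΔL, ΔJ).
(a)–(e): forbidden (parity, ΔS).
(a)–(f): forbidden (parity, ΔS, ΔL, ΔJ).
(b)–(c): forbidden (ΔL, ΔJ).
(b)–(d): forbidden (parity, ΔS, ΔL, ΔJ).
(b)–(e): forbidden (ΔS, ΔL).
(b)–(f): forbidden (ΔS, ΔL).
(c)–(d): forbidden (ΔS).
(c)–(e): forbidden (parity, ΔS, ΔL, ΔJ).
(c)–(f): forbidden (parity, ΔS).
(d)–(e): forbidden (ΔL, ΔJ).
(d)–(f): forbidden (ΔS, ΔL).
(e)–(f): forbidden (parity, ΔS, ΔL, ΔJ).
Allowed pairs: 0 of 15.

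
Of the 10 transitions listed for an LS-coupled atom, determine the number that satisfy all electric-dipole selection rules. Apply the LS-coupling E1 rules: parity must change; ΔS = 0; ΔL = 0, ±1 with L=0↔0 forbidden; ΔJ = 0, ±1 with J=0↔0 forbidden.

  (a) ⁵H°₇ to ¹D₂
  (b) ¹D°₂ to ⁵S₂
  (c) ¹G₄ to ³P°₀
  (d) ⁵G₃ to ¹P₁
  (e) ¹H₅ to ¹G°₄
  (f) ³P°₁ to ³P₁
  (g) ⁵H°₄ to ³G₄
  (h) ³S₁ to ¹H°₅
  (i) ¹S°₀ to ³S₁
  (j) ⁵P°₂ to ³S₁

2

(a) forbidden (ΔS, ΔL, ΔJ fail)
(b) forbidden (ΔS, ΔL fail)
(c) forbidden (ΔS, ΔL, ΔJ fail)
(d) forbidden (parity, ΔS, ΔL, ΔJ fail)
(e) allowed
(f) allowed
(g) forbidden (ΔS fails)
(h) forbidden (ΔS, ΔL, ΔJ fail)
(i) forbidden (ΔS, ΔL fail)
(j) forbidden (ΔS fails)
Total allowed: 2 of 10.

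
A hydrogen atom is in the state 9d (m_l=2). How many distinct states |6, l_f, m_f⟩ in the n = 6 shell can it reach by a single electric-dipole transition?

E1 requires Δl = ±1, so l_f ∈ {1, 3}; with 0 ≤ l_f ≤ n_f−1 = 5, the allowed l_f values are {1, 3}.
For l_f = 1: m_f ∈ {m_i−1, m_i, m_i+1} ∩ [−1, 1] = {1} → 1 state.
For l_f = 3: m_f ∈ {m_i−1, m_i, m_i+1} ∩ [−3, 3] = {1, 2, 3} → 3 states.
Total: 4.

4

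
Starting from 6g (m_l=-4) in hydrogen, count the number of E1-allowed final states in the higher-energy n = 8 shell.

E1 requires Δl = ±1, so l_f ∈ {3, 5}; with 0 ≤ l_f ≤ n_f−1 = 7, the allowed l_f values are {3, 5}.
For l_f = 3: m_f ∈ {m_i−1, m_i, m_i+1} ∩ [−3, 3] = {-3} → 1 state.
For l_f = 5: m_f ∈ {m_i−1, m_i, m_i+1} ∩ [−5, 5] = {-5, -4, -3} → 3 states.
Total: 4.

4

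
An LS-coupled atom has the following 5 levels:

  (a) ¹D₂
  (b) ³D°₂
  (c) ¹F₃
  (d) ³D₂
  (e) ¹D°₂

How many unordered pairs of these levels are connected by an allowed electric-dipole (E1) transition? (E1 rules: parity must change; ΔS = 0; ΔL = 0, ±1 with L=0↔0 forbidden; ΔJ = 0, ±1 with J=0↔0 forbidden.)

(a)–(b): forbidden (ΔS).
(a)–(c): forbidden (parity).
(a)–(d): forbidden (parity, ΔS).
(a)–(e): allowed.
(b)–(c): forbidden (ΔS).
(b)–(d): allowed.
(b)–(e): forbidden (parity, ΔS).
(c)–(d): forbidden (parity, ΔS).
(c)–(e): allowed.
(d)–(e): forbidden (ΔS).
Allowed pairs: 3 of 10.

3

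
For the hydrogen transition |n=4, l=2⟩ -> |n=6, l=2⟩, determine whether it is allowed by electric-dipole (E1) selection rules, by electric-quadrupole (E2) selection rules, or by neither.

Δl = 2 − 2 = +0; l_i + l_f = 4.
E1 (Δl = ±1): not satisfied.
E2 (Δl = 0,±2, l_i+l_f ≥ 2): satisfied.

E2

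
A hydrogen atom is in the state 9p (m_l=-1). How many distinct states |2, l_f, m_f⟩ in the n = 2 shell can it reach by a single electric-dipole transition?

E1 requires Δl = ±1, so l_f ∈ {0, 2}; with 0 ≤ l_f ≤ n_f−1 = 1, the allowed l_f values are {0}.
For l_f = 0: m_f ∈ {m_i−1, m_i, m_i+1} ∩ [−0, 0] = {0} → 1 state.
Total: 1.

1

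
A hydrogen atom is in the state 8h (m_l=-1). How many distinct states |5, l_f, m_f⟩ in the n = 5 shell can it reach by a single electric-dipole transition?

3

E1 requires Δl = ±1, so l_f ∈ {4, 6}; with 0 ≤ l_f ≤ n_f−1 = 4, the allowed l_f values are {4}.
For l_f = 4: m_f ∈ {m_i−1, m_i, m_i+1} ∩ [−4, 4] = {-2, -1, 0} → 3 states.
Total: 3.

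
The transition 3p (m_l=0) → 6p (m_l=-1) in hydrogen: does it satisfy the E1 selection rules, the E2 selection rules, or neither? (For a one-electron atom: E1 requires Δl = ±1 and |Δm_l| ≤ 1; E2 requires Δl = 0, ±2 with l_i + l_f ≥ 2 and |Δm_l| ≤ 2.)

Δl = 1 − 1 = +0; l_i + l_f = 2.
Δm_l = -1.
E1 (Δl = ±1, |Δm_l| ≤ 1): not satisfied.
E2 (Δl = 0,±2, l_i+l_f ≥ 2, |Δm_l| ≤ 2): satisfied.

E2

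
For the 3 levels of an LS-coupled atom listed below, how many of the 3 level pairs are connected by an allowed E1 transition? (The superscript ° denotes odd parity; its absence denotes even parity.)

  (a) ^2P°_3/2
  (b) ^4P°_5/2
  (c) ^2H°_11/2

0

(a)–(b): forbidden (parity, ΔS).
(a)–(c): forbidden (parity, ΔL, ΔJ).
(b)–(c): forbidden (parity, ΔS, ΔL, ΔJ).
Allowed pairs: 0 of 3.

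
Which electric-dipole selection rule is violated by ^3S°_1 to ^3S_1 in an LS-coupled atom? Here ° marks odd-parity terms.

Parity must change: odd → even — ok.
ΔS = 0: S: 1 → 1 — ok.
ΔL = 0, ±1 (not L=0↔0): L: 0 → 0, ΔL = +0 — fails.
ΔJ = 0, ±1 (not J=0↔0): J: 1 → 1, ΔJ = +0 — ok.

the L=0 ↔ L=0 exclusion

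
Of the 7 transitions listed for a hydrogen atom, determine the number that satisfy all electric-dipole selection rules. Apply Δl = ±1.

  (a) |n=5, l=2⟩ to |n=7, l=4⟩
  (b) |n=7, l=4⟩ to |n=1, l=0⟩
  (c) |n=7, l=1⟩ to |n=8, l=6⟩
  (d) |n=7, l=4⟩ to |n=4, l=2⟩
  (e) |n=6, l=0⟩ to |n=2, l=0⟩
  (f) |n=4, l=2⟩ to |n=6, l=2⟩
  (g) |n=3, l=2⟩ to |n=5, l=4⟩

(a) forbidden — Δl = +2 (E1 requires Δl = ±1)
(b) forbidden — Δl = -4 (E1 requires Δl = ±1)
(c) forbidden — Δl = +5 (E1 requires Δl = ±1)
(d) forbidden — Δl = -2 (E1 requires Δl = ±1)
(e) forbidden — Δl = +0 (E1 requires Δl = ±1)
(f) forbidden — Δl = +0 (E1 requires Δl = ±1)
(g) forbidden — Δl = +2 (E1 requires Δl = ±1)
Total allowed: 0 of 7.

0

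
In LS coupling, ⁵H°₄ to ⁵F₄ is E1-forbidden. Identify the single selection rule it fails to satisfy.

ΔJ = 0, ±1 (not J=0↔0): J: 4 → 4, ΔJ = +0 — satisfied.
ΔL = 0, ±1 (not L=0↔0): L: 5 → 3, ΔL = -2 — violated.
ΔS = 0: S: 2 → 2 — satisfied.
Parity must change: odd → even — satisfied.

the ΔL = 0, ±1 rule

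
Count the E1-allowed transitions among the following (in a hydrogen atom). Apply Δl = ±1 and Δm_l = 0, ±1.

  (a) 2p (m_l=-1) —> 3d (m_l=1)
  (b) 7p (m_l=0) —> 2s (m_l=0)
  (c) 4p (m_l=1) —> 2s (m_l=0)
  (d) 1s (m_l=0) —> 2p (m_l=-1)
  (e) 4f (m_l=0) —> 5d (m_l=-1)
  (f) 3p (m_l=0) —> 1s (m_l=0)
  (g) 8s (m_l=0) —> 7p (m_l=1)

6

(a) forbidden — Δm_l = +2 (E1 requires Δm_l = 0, ±1)
(b) allowed
(c) allowed
(d) allowed
(e) allowed
(f) allowed
(g) allowed
Total allowed: 6 of 7.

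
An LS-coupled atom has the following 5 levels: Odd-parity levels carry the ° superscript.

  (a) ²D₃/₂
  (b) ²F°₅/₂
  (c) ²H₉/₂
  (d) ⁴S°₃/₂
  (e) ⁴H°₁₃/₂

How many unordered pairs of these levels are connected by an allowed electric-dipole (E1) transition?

(a)–(b): allowed.
(a)–(c): forbidden (parity, ΔL, ΔJ).
(a)–(d): forbidden (ΔS, ΔL).
(a)–(e): forbidden (ΔS, ΔL, ΔJ).
(b)–(c): forbidden (ΔL, ΔJ).
(b)–(d): forbidden (parity, ΔS, ΔL).
(b)–(e): forbidden (parity, ΔS, ΔL, ΔJ).
(c)–(d): forbidden (ΔS, ΔL, ΔJ).
(c)–(e): forbidden (ΔS, ΔJ).
(d)–(e): forbidden (parity, ΔL, ΔJ).
Allowed pairs: 1 of 10.

1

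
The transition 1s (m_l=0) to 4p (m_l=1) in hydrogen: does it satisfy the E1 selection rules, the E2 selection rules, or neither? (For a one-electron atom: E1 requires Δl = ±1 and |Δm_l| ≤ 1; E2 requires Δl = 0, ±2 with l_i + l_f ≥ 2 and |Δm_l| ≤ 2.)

E1

Δl = 1 − 0 = +1; l_i + l_f = 1.
Δm_l = +1.
E1 (Δl = ±1, |Δm_l| ≤ 1): satisfied.
E2 (Δl = 0,±2, l_i+l_f ≥ 2, |Δm_l| ≤ 2): not satisfied.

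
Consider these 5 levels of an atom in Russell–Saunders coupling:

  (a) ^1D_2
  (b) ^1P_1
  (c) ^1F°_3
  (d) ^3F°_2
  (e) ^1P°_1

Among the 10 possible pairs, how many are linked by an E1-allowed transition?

(a)–(b): forbidden (parity).
(a)–(c): allowed.
(a)–(d): forbidden (ΔS).
(a)–(e): allowed.
(b)–(c): forbidden (ΔL, ΔJ).
(b)–(d): forbidden (ΔS, ΔL).
(b)–(e): allowed.
(c)–(d): forbidden (parity, ΔS).
(c)–(e): forbidden (parity, ΔL, ΔJ).
(d)–(e): forbidden (parity, ΔS, ΔL).
Allowed pairs: 3 of 10.

3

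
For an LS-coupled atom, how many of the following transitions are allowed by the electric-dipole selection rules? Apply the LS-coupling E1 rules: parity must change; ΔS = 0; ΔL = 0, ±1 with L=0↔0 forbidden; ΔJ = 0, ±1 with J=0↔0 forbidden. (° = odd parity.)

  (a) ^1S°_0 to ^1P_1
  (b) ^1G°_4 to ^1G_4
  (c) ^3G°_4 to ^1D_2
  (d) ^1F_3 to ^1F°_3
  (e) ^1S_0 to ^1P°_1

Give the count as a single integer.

4

(a) allowed
(b) allowed
(c) forbidden (ΔS, ΔL, ΔJ fail)
(d) allowed
(e) allowed
Total allowed: 4 of 5.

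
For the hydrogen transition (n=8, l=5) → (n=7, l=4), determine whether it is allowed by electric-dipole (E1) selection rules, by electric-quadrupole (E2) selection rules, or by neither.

E1

Δl = 4 − 5 = -1; l_i + l_f = 9.
E1 (Δl = ±1): satisfied.
E2 (Δl = 0,±2, l_i+l_f ≥ 2): not satisfied.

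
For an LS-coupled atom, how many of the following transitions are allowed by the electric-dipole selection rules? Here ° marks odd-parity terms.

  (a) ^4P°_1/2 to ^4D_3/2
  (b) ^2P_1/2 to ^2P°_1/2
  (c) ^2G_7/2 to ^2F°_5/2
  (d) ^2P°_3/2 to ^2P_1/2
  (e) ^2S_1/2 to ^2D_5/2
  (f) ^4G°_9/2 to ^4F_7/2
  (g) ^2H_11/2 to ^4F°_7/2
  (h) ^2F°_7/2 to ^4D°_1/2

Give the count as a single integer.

(a) allowed
(b) allowed
(c) allowed
(d) allowed
(e) forbidden (parity, ΔL, ΔJ fail)
(f) allowed
(g) forbidden (ΔS, ΔL, ΔJ fail)
(h) forbidden (parity, ΔS, ΔJ fail)
Total allowed: 5 of 8.

5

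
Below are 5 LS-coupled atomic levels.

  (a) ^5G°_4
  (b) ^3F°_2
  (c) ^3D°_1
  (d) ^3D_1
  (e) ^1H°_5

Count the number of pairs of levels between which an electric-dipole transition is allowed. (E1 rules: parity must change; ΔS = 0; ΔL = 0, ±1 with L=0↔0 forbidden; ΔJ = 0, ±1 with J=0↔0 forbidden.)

2

(a)–(b): forbidden (parity, ΔS, ΔJ).
(a)–(c): forbidden (parity, ΔS, ΔL, ΔJ).
(a)–(d): forbidden (ΔS, ΔL, ΔJ).
(a)–(e): forbidden (parity, ΔS).
(b)–(c): forbidden (parity).
(b)–(d): allowed.
(b)–(e): forbidden (parity, ΔS, ΔL, ΔJ).
(c)–(d): allowed.
(c)–(e): forbidden (parity, ΔS, ΔL, ΔJ).
(d)–(e): forbidden (ΔS, ΔL, ΔJ).
Allowed pairs: 2 of 10.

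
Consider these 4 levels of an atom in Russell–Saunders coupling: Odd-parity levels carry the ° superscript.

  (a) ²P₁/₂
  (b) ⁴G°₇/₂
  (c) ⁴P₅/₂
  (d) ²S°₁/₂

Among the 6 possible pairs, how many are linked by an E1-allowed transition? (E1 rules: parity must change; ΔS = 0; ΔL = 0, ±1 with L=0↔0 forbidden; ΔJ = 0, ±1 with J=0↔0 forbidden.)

(a)–(b): forbidden (ΔS, ΔL, ΔJ).
(a)–(c): forbidden (parity, ΔS, ΔJ).
(a)–(d): allowed.
(b)–(c): forbidden (ΔL).
(b)–(d): forbidden (parity, ΔS, ΔL, ΔJ).
(c)–(d): forbidden (ΔS, ΔJ).
Allowed pairs: 1 of 6.

1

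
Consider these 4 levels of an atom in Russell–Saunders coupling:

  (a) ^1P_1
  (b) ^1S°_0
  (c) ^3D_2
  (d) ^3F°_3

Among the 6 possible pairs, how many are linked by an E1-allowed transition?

(a)–(b): allowed.
(a)–(c): forbidden (parity, ΔS).
(a)–(d): forbidden (ΔS, ΔL, ΔJ).
(b)–(c): forbidden (ΔS, ΔL, ΔJ).
(b)–(d): forbidden (parity, ΔS, ΔL, ΔJ).
(c)–(d): allowed.
Allowed pairs: 2 of 6.

2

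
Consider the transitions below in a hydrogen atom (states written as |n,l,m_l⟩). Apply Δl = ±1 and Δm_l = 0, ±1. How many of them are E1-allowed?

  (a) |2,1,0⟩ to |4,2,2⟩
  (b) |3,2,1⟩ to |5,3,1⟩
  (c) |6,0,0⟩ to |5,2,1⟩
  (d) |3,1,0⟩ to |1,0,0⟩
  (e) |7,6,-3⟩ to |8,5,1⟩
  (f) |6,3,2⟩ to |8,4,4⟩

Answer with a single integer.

2

(a) forbidden — Δm_l = +2 (E1 requires Δm_l = 0, ±1)
(b) allowed
(c) forbidden — Δl = +2 (E1 requires Δl = ±1)
(d) allowed
(e) forbidden — Δm_l = +4 (E1 requires Δm_l = 0, ±1)
(f) forbidden — Δm_l = +2 (E1 requires Δm_l = 0, ±1)
Total allowed: 2 of 6.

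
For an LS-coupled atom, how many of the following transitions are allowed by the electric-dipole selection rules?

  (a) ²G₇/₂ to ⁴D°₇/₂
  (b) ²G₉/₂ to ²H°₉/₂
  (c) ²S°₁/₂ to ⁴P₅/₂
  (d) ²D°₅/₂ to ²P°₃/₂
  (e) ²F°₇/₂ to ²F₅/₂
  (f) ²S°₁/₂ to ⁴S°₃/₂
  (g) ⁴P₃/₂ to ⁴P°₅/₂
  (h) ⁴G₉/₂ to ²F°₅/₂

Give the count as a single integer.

3

(a) forbidden (ΔS, ΔL fail)
(b) allowed
(c) forbidden (ΔS, ΔJ fail)
(d) forbidden (parity fails)
(e) allowed
(f) forbidden (parity, ΔS, ΔL fail)
(g) allowed
(h) forbidden (ΔS, ΔJ fail)
Total allowed: 3 of 8.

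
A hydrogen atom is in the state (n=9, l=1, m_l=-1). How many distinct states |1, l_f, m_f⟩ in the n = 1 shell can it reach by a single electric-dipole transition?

1

E1 requires Δl = ±1, so l_f ∈ {0, 2}; with 0 ≤ l_f ≤ n_f−1 = 0, the allowed l_f values are {0}.
For l_f = 0: m_f ∈ {m_i−1, m_i, m_i+1} ∩ [−0, 0] = {0} → 1 state.
Total: 1.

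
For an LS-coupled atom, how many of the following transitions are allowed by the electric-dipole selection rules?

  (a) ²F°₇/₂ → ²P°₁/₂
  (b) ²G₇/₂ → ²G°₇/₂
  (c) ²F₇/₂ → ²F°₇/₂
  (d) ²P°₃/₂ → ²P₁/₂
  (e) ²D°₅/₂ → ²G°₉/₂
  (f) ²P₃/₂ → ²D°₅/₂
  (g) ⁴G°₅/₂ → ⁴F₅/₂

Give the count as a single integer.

(a) forbidden (parity, ΔL, ΔJ fail)
(b) allowed
(c) allowed
(d) allowed
(e) forbidden (parity, ΔL, ΔJ fail)
(f) allowed
(g) allowed
Total allowed: 5 of 7.

5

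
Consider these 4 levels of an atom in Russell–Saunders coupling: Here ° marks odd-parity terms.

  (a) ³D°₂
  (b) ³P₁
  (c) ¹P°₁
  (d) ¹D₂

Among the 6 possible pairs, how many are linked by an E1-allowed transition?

(a)–(b): allowed.
(a)–(c): forbidden (parity, ΔS).
(a)–(d): forbidden (ΔS).
(b)–(c): forbidden (ΔS).
(b)–(d): forbidden (parity, ΔS).
(c)–(d): allowed.
Allowed pairs: 2 of 6.

2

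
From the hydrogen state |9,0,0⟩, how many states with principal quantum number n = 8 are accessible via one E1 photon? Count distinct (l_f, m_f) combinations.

E1 requires Δl = ±1, so l_f ∈ {-1, 1}; with 0 ≤ l_f ≤ n_f−1 = 7, the allowed l_f values are {1}.
For l_f = 1: m_f ∈ {m_i−1, m_i, m_i+1} ∩ [−1, 1] = {-1, 0, 1} → 3 states.
Total: 3.

3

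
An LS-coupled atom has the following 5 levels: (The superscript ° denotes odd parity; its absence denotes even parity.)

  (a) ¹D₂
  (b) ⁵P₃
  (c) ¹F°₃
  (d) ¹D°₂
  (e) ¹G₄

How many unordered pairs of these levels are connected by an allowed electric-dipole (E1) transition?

3

(a)–(b): forbidden (parity, ΔS).
(a)–(c): allowed.
(a)–(d): allowed.
(a)–(e): forbidden (parity, ΔL, ΔJ).
(b)–(c): forbidden (ΔS, ΔL).
(b)–(d): forbidden (ΔS).
(b)–(e): forbidden (parity, ΔS, ΔL).
(c)–(d): forbidden (parity).
(c)–(e): allowed.
(d)–(e): forbidden (ΔL, ΔJ).
Allowed pairs: 3 of 10.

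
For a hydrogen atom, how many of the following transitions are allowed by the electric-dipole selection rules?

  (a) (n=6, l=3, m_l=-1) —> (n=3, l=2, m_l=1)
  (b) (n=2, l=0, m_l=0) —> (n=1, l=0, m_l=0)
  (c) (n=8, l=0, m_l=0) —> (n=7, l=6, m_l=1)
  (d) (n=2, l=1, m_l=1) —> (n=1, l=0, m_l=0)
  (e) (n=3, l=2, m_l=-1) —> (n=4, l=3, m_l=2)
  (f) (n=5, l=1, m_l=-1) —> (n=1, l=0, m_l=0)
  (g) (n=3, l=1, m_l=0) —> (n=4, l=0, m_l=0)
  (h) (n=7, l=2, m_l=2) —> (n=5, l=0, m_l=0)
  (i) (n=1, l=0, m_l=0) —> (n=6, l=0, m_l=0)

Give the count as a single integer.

3

(a) forbidden — Δm_l = +2 (E1 requires Δm_l = 0, ±1)
(b) forbidden — Δl = +0 (E1 requires Δl = ±1)
(c) forbidden — Δl = +6 (E1 requires Δl = ±1)
(d) allowed
(e) forbidden — Δm_l = +3 (E1 requires Δm_l = 0, ±1)
(f) allowed
(g) allowed
(h) forbidden — Δl = -2 (E1 requires Δl = ±1); Δm_l = -2 (E1 requires Δm_l = 0, ±1)
(i) forbidden — Δl = +0 (E1 requires Δl = ±1)
Total allowed: 3 of 9.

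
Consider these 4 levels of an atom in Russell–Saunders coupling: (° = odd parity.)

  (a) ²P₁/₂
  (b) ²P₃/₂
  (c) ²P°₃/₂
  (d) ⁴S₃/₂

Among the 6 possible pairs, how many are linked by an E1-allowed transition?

(a)–(b): forbidden (parity).
(a)–(c): allowed.
(a)–(d): forbidden (parity, ΔS).
(b)–(c): allowed.
(b)–(d): forbidden (parity, ΔS).
(c)–(d): forbidden (ΔS).
Allowed pairs: 2 of 6.

2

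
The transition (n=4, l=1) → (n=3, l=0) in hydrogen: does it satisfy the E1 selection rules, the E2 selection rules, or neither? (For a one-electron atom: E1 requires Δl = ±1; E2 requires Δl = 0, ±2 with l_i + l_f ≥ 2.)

Δl = 0 − 1 = -1; l_i + l_f = 1.
E1 (Δl = ±1): satisfied.
E2 (Δl = 0,±2, l_i+l_f ≥ 2): not satisfied.

E1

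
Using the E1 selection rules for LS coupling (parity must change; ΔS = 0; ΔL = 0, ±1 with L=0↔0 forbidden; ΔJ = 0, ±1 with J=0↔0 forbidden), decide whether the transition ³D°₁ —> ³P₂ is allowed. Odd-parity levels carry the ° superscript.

Initial level: S=1, L=2, J=1, parity odd. Final level: S=1, L=1, J=2, parity even.
Parity must change: odd → even — satisfied.
ΔS = 0: S: 1 → 1 — satisfied.
ΔL = 0, ±1 (not L=0↔0): L: 2 → 1, ΔL = -1 — satisfied.
ΔJ = 0, ±1 (not J=0↔0): J: 1 → 2, ΔJ = +1 — satisfied.
All four E1 rules are satisfied.

allowed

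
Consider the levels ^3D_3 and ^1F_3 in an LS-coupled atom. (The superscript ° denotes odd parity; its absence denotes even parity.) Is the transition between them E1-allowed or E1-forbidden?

Initial level: S=1, L=2, J=3, parity even. Final level: S=0, L=3, J=3, parity even.
Parity must change: even → even — fails.
ΔS = 0: S: 1 → 0 — fails.
ΔL = 0, ±1 (not L=0↔0): L: 2 → 3, ΔL = +1 — ok.
ΔJ = 0, ±1 (not J=0↔0): J: 3 → 3, ΔJ = +0 — ok.
Rule(s) violated: parity, ΔS.

forbidden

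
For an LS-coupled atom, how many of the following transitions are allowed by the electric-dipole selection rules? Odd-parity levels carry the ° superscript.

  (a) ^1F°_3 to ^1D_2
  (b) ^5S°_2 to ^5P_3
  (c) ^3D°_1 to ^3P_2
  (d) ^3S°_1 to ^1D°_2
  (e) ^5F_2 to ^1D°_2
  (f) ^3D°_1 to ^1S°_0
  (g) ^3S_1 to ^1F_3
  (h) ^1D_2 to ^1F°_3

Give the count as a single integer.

(a) allowed
(b) allowed
(c) allowed
(d) forbidden (parity, ΔS, ΔL fail)
(e) forbidden (ΔS fails)
(f) forbidden (parity, ΔS, ΔL fail)
(g) forbidden (parity, ΔS, ΔL, ΔJ fail)
(h) allowed
Total allowed: 4 of 8.

4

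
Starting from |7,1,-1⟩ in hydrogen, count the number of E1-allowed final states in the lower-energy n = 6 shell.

E1 requires Δl = ±1, so l_f ∈ {0, 2}; with 0 ≤ l_f ≤ n_f−1 = 5, the allowed l_f values are {0, 2}.
For l_f = 0: m_f ∈ {m_i−1, m_i, m_i+1} ∩ [−0, 0] = {0} → 1 state.
For l_f = 2: m_f ∈ {m_i−1, m_i, m_i+1} ∩ [−2, 2] = {-2, -1, 0} → 3 states.
Total: 4.

4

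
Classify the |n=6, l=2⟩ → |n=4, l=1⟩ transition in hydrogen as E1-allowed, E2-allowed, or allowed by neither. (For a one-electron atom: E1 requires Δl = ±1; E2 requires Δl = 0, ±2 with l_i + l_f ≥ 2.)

Δl = 1 − 2 = -1; l_i + l_f = 3.
E1 (Δl = ±1): satisfied.
E2 (Δl = 0,±2, l_i+l_f ≥ 2): not satisfied.

E1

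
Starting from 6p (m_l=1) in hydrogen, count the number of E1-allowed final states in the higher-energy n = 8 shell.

4

E1 requires Δl = ±1, so l_f ∈ {0, 2}; with 0 ≤ l_f ≤ n_f−1 = 7, the allowed l_f values are {0, 2}.
For l_f = 0: m_f ∈ {m_i−1, m_i, m_i+1} ∩ [−0, 0] = {0} → 1 state.
For l_f = 2: m_f ∈ {m_i−1, m_i, m_i+1} ∩ [−2, 2] = {0, 1, 2} → 3 states.
Total: 4.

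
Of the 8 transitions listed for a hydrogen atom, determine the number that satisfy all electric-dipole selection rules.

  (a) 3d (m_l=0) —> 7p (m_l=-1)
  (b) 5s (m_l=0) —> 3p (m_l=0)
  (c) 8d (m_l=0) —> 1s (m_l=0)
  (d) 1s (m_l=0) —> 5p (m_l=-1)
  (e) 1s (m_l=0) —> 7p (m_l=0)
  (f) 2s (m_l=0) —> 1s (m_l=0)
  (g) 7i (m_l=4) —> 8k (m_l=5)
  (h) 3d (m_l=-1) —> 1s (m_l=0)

5

(a) allowed
(b) allowed
(c) forbidden — Δl = -2 (E1 requires Δl = ±1)
(d) allowed
(e) allowed
(f) forbidden — Δl = +0 (E1 requires Δl = ±1)
(g) allowed
(h) forbidden — Δl = -2 (E1 requires Δl = ±1)
Total allowed: 5 of 8.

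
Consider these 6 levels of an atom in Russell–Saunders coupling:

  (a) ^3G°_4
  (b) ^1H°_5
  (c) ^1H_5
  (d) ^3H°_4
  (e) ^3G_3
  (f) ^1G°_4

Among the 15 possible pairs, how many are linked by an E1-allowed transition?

(a)–(b): forbidden (parity, ΔS).
(a)–(c): forbidden (ΔS).
(a)–(d): forbidden (parity).
(a)–(e): allowed.
(a)–(f): forbidden (parity, ΔS).
(b)–(c): allowed.
(b)–(d): forbidden (parity, ΔS).
(b)–(e): forbidden (ΔS, ΔJ).
(b)–(f): forbidden (parity).
(c)–(d): forbidden (ΔS).
(c)–(e): forbidden (parity, ΔS, ΔJ).
(c)–(f): allowed.
(d)–(e): allowed.
(d)–(f): forbidden (parity, ΔS).
(e)–(f): forbidden (ΔS).
Allowed pairs: 4 of 15.

4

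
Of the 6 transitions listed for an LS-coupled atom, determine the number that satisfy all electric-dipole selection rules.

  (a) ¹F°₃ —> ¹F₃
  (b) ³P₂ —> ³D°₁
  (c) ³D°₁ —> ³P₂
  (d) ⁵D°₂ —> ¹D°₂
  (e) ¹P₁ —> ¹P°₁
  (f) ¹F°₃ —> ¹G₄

5

(a) allowed
(b) allowed
(c) allowed
(d) forbidden (parity, ΔS fail)
(e) allowed
(f) allowed
Total allowed: 5 of 6.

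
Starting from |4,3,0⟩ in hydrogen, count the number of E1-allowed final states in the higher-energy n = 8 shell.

6

E1 requires Δl = ±1, so l_f ∈ {2, 4}; with 0 ≤ l_f ≤ n_f−1 = 7, the allowed l_f values are {2, 4}.
For l_f = 2: m_f ∈ {m_i−1, m_i, m_i+1} ∩ [−2, 2] = {-1, 0, 1} → 3 states.
For l_f = 4: m_f ∈ {m_i−1, m_i, m_i+1} ∩ [−4, 4] = {-1, 0, 1} → 3 states.
Total: 6.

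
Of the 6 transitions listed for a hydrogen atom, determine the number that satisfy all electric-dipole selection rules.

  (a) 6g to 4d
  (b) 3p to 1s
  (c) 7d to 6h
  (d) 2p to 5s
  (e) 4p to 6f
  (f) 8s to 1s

(a) forbidden — Δl = -2 (E1 requires Δl = ±1)
(b) allowed
(c) forbidden — Δl = +3 (E1 requires Δl = ±1)
(d) allowed
(e) forbidden — Δl = +2 (E1 requires Δl = ±1)
(f) forbidden — Δl = +0 (E1 requires Δl = ±1)
Total allowed: 2 of 6.

2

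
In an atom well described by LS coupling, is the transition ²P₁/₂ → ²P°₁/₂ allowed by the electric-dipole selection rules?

allowed

Reading off the term symbols: S 1/2→1/2, L 1→1, J 1/2→1/2, parity even→odd.
Parity must change: even → odd — ✓.
ΔS = 0: S: 1/2 → 1/2 — ✓.
ΔJ = 0, ±1 (not J=0↔0): J: 1/2 → 1/2, ΔJ = +0 — ✓.
ΔL = 0, ±1 (not L=0↔0): L: 1 → 1, ΔL = +0 — ✓.
All four E1 rules are satisfied.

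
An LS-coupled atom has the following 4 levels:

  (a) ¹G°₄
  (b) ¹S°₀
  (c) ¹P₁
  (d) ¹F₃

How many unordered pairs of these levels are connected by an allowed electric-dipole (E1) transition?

(a)–(b): forbidden (parity, ΔL, ΔJ).
(a)–(c): forbidden (ΔL, ΔJ).
(a)–(d): allowed.
(b)–(c): allowed.
(b)–(d): forbidden (ΔL, ΔJ).
(c)–(d): forbidden (parity, ΔL, ΔJ).
Allowed pairs: 2 of 6.

2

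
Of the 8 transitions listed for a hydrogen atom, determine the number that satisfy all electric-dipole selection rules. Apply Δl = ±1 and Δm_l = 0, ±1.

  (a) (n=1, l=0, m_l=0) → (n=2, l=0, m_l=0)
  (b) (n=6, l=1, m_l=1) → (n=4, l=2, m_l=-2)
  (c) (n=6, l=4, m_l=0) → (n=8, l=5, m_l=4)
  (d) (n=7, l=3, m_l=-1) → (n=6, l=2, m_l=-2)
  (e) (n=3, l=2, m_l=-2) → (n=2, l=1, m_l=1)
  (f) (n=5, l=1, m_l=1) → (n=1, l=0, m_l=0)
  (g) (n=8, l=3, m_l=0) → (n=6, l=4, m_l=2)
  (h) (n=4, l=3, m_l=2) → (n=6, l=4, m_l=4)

2

(a) forbidden — Δl = +0 (E1 requires Δl = ±1)
(b) forbidden — Δm_l = -3 (E1 requires Δm_l = 0, ±1)
(c) forbidden — Δm_l = +4 (E1 requires Δm_l = 0, ±1)
(d) allowed
(e) forbidden — Δm_l = +3 (E1 requires Δm_l = 0, ±1)
(f) allowed
(g) forbidden — Δm_l = +2 (E1 requires Δm_l = 0, ±1)
(h) forbidden — Δm_l = +2 (E1 requires Δm_l = 0, ±1)
Total allowed: 2 of 8.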